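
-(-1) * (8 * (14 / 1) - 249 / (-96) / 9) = 32339 / 288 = 112.29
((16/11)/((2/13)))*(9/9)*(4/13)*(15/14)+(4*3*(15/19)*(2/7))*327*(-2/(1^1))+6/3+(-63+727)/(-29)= -75859698/42427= -1788.01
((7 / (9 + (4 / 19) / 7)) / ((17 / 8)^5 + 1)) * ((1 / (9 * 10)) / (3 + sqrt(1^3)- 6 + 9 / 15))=-2179072 / 15701423625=-0.00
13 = 13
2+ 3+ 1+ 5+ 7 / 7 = 12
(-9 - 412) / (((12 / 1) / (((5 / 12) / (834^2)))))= -2105 / 100160064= -0.00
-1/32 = -0.03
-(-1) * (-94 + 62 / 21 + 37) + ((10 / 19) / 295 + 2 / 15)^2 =-106935431237 / 1979209575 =-54.03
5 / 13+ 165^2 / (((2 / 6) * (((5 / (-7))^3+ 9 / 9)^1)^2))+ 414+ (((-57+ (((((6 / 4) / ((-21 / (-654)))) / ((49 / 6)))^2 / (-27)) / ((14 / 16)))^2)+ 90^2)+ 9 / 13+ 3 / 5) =441332721535241818266499 / 2095071765414931940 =210652.79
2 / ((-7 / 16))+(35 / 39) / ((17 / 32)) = -13376 / 4641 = -2.88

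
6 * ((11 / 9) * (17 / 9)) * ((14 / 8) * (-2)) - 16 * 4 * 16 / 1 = -28957 / 27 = -1072.48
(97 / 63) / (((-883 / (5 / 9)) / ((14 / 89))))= -970 / 6365547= -0.00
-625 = -625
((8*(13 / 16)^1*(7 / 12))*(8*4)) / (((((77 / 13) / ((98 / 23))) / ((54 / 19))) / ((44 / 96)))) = 49686 / 437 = 113.70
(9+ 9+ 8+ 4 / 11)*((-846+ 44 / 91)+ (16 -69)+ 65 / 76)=-900192625 / 38038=-23665.61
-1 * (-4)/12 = 1/3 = 0.33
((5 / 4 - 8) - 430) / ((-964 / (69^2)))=8317467 / 3856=2157.02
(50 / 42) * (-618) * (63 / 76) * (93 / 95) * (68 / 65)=-2931174 / 4693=-624.58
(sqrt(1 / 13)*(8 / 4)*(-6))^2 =144 / 13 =11.08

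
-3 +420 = 417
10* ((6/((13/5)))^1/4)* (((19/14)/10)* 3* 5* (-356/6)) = -126825/182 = -696.84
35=35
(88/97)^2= 0.82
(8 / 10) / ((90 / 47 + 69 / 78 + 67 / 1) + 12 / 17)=83096 / 7323395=0.01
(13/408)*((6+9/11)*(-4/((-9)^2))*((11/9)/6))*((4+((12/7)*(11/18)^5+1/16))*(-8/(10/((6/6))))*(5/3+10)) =3015306775/35126124336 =0.09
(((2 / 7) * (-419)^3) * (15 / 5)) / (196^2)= -220680177 / 134456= -1641.28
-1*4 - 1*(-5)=1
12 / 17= 0.71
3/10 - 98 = -977/10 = -97.70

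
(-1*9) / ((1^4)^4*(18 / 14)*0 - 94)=9 / 94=0.10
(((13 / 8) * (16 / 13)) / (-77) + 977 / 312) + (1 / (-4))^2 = 152213 / 48048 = 3.17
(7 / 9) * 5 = 35 / 9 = 3.89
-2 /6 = -1 /3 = -0.33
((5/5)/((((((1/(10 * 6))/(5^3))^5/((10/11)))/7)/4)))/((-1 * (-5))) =120809659090909090909.09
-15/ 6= -5/ 2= -2.50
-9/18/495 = -0.00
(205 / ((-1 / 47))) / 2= -4817.50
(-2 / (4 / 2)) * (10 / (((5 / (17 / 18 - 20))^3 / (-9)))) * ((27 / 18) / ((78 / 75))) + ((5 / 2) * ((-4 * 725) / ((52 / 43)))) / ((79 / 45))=-4703039953 / 443664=-10600.45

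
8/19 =0.42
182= 182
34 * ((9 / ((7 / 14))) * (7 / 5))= 4284 / 5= 856.80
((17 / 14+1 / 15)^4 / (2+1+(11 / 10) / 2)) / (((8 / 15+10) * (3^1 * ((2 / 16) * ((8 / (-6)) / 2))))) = -0.29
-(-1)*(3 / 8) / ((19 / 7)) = 21 / 152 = 0.14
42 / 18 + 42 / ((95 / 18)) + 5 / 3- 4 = 756 / 95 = 7.96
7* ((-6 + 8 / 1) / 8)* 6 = 21 / 2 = 10.50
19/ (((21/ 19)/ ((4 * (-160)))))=-231040/ 21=-11001.90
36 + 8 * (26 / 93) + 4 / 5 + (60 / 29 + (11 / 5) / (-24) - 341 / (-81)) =26345177 / 582552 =45.22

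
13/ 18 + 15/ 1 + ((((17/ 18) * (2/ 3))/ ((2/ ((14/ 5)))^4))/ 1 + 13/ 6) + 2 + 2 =410192/ 16875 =24.31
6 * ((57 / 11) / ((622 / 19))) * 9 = 29241 / 3421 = 8.55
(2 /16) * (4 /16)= 1 /32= 0.03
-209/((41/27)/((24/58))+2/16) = -135432/2459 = -55.08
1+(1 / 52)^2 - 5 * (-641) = 8669025 / 2704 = 3206.00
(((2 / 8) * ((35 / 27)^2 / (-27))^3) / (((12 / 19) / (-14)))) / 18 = 0.00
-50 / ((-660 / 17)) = 85 / 66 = 1.29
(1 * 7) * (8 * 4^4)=14336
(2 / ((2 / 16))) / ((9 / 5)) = 80 / 9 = 8.89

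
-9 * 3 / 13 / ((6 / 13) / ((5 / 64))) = -45 / 128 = -0.35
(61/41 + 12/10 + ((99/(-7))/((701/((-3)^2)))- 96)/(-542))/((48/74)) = 57800982233/13085202480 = 4.42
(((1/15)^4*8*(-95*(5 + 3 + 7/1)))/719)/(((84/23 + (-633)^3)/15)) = 3496/188747133172785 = 0.00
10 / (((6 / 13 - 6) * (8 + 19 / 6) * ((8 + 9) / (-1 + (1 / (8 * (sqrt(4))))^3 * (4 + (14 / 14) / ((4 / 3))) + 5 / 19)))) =0.01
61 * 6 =366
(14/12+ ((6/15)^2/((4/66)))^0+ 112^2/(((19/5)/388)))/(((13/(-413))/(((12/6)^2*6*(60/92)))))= -3618187445460/5681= -636892702.95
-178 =-178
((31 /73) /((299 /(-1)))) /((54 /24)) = -124 /196443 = -0.00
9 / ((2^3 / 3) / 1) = 27 / 8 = 3.38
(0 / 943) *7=0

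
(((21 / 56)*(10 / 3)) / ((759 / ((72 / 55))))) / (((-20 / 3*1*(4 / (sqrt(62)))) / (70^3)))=-77175*sqrt(62) / 2783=-218.35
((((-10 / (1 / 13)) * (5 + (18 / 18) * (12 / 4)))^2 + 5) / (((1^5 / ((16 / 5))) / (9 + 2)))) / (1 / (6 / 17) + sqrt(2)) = 554770656 / 31 - 195801408 * sqrt(2) / 31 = 8963408.04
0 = 0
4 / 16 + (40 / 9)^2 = 6481 / 324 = 20.00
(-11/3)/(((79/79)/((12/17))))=-44/17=-2.59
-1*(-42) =42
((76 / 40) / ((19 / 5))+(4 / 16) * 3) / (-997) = -5 / 3988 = -0.00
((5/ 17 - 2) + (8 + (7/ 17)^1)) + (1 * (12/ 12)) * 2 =148/ 17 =8.71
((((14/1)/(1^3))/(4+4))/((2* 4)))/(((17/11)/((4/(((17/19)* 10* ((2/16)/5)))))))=1463/578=2.53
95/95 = 1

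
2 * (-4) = -8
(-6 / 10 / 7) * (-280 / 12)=2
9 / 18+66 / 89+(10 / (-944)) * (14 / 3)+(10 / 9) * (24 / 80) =32041 / 21004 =1.53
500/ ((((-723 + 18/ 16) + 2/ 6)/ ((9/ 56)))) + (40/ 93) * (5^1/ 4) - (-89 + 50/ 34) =16856462746/ 191647239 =87.96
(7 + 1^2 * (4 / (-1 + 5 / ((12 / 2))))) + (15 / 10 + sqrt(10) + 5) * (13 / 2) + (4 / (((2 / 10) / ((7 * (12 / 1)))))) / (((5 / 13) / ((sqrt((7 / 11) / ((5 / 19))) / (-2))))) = -2184 * sqrt(7315) / 55 + 13 * sqrt(10) / 2 + 101 / 4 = -3350.43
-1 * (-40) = 40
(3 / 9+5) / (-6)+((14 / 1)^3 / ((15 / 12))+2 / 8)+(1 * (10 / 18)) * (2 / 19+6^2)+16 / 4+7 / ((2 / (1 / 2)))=1898416 / 855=2220.37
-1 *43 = -43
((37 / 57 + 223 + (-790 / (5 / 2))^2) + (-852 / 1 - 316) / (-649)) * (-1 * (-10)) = 37023130360 / 36993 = 1000814.49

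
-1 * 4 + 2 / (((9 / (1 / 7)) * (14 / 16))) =-1748 / 441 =-3.96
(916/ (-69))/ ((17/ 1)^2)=-916/ 19941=-0.05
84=84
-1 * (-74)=74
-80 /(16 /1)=-5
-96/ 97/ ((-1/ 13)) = 12.87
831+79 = 910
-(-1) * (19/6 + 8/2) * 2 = 43/3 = 14.33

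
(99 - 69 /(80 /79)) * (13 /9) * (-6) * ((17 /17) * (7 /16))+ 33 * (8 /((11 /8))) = 47987 /640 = 74.98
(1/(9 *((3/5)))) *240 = 400/9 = 44.44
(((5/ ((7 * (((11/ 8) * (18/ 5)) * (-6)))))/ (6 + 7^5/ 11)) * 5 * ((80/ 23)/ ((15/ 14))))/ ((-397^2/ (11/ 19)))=88000/ 94132539647829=0.00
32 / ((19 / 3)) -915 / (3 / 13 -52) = 290613 / 12787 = 22.73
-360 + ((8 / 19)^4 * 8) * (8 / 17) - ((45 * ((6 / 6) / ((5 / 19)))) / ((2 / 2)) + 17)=-1213808292 / 2215457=-547.88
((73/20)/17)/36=73/12240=0.01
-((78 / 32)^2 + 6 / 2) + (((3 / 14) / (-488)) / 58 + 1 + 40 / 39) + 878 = 107693773679 / 123631872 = 871.08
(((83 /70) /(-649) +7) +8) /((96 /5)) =0.78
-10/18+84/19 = 661/171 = 3.87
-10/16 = -0.62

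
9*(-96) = -864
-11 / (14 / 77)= -121 / 2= -60.50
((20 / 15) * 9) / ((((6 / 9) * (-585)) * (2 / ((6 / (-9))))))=2 / 195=0.01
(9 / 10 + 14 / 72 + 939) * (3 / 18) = 156.68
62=62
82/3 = 27.33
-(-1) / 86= 0.01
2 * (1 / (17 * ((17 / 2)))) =4 / 289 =0.01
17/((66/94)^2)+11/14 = 537721/15246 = 35.27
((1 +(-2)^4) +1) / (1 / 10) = 180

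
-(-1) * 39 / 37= 39 / 37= 1.05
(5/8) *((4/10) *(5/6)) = 5/24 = 0.21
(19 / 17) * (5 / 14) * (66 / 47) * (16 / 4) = 12540 / 5593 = 2.24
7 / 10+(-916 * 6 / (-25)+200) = 21027 / 50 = 420.54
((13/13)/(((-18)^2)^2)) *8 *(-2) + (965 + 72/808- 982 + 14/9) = -10175483/662661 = -15.36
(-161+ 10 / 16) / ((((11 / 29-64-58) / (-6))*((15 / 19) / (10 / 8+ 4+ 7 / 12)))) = -4948531 / 84648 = -58.46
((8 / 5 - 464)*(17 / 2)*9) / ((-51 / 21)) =72828 / 5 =14565.60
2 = 2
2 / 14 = 1 / 7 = 0.14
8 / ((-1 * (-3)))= 8 / 3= 2.67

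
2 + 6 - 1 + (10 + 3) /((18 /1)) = 7.72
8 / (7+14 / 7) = 8 / 9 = 0.89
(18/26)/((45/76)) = 76/65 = 1.17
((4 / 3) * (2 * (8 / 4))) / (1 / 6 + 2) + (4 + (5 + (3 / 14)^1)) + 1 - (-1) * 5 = 3217 / 182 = 17.68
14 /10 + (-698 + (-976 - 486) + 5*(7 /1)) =-10618 /5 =-2123.60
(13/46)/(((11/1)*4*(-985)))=-13/1993640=-0.00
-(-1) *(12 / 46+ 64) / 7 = 1478 / 161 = 9.18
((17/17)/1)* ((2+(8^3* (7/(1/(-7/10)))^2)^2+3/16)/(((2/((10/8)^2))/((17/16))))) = 25690536258723/204800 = 125442071.58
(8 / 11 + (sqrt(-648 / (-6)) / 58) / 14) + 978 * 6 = 3 * sqrt(3) / 406 + 64556 / 11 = 5868.74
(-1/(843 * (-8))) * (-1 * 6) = -1/1124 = -0.00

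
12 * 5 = 60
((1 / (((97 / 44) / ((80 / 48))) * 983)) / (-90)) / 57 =-22 / 146745189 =-0.00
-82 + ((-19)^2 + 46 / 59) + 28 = 18159 / 59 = 307.78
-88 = -88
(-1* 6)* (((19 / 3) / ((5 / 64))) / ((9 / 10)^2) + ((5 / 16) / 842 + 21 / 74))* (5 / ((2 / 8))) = -60785316215 / 5046948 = -12043.98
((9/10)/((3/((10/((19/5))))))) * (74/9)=370/57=6.49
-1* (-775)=775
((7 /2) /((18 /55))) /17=385 /612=0.63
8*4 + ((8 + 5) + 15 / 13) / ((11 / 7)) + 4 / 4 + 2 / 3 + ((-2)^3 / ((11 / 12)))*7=-7901 / 429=-18.42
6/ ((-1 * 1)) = -6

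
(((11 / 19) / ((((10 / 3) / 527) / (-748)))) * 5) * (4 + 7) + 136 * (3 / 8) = -71545605 / 19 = -3765558.16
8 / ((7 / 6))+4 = 76 / 7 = 10.86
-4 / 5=-0.80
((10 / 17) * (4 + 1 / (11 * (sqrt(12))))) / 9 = 5 * sqrt(3) / 5049 + 40 / 153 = 0.26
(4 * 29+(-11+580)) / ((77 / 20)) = 13700 / 77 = 177.92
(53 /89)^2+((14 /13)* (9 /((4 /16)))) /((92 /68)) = 68707019 /2368379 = 29.01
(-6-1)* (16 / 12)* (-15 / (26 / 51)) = 3570 / 13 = 274.62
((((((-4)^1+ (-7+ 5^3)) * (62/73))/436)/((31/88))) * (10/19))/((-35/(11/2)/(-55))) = 159720/55699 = 2.87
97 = 97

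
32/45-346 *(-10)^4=-3459999.29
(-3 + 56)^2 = 2809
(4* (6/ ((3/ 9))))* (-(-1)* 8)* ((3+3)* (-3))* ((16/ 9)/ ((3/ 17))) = -104448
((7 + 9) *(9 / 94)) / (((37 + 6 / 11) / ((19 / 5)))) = 15048 / 97055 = 0.16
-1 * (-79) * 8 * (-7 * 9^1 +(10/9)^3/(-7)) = -203813048/5103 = -39939.85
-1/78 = -0.01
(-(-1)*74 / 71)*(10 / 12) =185 / 213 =0.87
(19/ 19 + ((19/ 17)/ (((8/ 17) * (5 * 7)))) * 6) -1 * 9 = -1063/ 140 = -7.59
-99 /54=-11 /6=-1.83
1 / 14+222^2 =689977 / 14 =49284.07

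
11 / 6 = 1.83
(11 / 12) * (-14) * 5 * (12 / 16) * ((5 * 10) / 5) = -1925 / 4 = -481.25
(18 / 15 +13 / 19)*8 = 1432 / 95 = 15.07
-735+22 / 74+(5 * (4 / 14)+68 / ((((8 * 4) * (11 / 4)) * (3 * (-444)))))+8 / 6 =-4057883 / 5544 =-731.94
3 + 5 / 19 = 62 / 19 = 3.26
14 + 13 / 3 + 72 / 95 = 5441 / 285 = 19.09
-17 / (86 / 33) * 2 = -13.05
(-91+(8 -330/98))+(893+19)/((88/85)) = 794.54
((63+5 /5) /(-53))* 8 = -512 /53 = -9.66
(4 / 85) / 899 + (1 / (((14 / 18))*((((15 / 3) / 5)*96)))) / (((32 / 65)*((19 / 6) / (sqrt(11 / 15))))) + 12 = 39*sqrt(165) / 68096 + 916984 / 76415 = 12.01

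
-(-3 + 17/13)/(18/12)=44/39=1.13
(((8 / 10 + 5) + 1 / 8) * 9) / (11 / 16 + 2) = 4266 / 215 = 19.84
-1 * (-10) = 10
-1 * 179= -179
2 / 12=1 / 6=0.17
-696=-696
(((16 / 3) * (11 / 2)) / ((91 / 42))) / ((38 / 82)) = 7216 / 247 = 29.21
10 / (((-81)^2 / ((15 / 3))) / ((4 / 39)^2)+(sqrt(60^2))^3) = 800 / 27259281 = 0.00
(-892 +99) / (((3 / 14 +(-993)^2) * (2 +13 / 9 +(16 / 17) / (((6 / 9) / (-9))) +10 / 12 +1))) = 1132404 / 10459352699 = 0.00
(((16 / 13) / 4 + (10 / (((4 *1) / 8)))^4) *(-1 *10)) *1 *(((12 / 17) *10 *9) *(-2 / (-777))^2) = -673.46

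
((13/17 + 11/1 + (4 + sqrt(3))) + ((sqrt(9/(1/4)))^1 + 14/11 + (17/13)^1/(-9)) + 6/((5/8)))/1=34.22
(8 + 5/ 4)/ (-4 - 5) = -37/ 36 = -1.03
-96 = -96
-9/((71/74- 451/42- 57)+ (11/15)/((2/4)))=3885/28193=0.14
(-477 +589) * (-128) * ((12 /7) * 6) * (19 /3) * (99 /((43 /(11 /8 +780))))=-72241956864 /43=-1680045508.47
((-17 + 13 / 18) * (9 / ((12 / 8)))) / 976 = -293 / 2928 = -0.10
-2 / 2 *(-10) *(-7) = -70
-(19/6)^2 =-361/36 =-10.03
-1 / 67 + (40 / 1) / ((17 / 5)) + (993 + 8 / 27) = 30908182 / 30753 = 1005.05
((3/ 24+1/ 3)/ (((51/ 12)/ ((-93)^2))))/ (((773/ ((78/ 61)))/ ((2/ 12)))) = 412269/ 1603202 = 0.26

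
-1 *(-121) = 121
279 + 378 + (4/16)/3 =7885/12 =657.08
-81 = -81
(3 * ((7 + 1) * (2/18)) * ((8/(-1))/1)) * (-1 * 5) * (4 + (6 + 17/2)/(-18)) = 340.74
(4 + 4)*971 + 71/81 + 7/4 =2517683/324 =7770.63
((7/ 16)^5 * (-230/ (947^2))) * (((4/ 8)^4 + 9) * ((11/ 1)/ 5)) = -616564795/ 7522979151872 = -0.00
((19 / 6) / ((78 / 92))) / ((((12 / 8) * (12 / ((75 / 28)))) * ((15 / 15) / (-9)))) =-10925 / 2184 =-5.00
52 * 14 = 728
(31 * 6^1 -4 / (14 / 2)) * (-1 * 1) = -1298 / 7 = -185.43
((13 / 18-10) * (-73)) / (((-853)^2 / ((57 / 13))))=231629 / 56753502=0.00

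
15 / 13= 1.15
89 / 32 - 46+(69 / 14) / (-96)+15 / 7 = -18425 / 448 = -41.13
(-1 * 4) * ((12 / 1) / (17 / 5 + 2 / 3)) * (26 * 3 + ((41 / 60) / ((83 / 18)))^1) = -4670136 / 5063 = -922.40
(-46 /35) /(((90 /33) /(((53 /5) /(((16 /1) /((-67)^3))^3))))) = 364812419719918944323 /10752000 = 33929726536450.79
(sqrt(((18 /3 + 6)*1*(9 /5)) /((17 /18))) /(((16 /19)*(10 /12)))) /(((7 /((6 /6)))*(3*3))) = 57*sqrt(510) /11900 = 0.11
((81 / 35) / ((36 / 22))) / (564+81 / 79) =2607 / 1041530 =0.00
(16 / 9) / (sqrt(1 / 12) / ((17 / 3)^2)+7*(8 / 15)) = 1496696320 / 3143044047-693600*sqrt(3) / 1047681349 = 0.48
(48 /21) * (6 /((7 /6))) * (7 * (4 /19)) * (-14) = -4608 /19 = -242.53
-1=-1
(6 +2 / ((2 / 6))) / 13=12 / 13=0.92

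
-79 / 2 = -39.50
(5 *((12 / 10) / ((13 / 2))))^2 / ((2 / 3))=216 / 169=1.28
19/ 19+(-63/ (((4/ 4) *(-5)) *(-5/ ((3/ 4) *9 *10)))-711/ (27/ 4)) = -8233/ 30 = -274.43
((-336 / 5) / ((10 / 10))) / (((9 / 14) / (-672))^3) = 3454189699072 / 45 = 76759771090.49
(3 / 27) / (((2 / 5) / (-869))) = -4345 / 18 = -241.39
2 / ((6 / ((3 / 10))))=1 / 10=0.10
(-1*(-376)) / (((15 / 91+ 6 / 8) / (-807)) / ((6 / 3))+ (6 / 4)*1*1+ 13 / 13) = 73632832 / 489469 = 150.43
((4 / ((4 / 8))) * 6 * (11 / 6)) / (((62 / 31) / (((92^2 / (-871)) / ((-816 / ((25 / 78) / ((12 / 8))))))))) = 0.11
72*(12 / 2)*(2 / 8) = 108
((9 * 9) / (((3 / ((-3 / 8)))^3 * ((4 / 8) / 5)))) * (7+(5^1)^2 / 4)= -21465 / 1024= -20.96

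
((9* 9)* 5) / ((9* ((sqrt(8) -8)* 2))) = -45 / 14 -45* sqrt(2) / 56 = -4.35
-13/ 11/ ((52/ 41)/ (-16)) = 164/ 11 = 14.91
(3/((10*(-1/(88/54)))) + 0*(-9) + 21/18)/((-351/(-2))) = 61/15795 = 0.00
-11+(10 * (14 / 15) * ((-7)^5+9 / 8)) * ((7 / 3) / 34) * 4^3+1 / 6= -210816211 / 306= -688941.87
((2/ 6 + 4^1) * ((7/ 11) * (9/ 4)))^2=74529/ 1936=38.50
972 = 972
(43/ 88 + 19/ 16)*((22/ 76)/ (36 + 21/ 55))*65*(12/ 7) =1054625/ 709688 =1.49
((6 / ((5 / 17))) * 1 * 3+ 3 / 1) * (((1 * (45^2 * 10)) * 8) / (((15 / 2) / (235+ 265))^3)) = 3081600000000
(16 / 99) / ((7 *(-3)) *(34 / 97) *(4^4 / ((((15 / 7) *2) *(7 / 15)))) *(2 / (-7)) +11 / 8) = 12416 / 20786337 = 0.00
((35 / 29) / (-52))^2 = 1225 / 2274064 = 0.00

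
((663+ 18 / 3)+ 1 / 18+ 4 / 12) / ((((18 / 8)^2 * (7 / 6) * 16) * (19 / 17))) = 204833 / 32319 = 6.34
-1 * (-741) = 741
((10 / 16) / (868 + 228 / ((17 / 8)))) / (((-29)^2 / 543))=9231 / 22310048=0.00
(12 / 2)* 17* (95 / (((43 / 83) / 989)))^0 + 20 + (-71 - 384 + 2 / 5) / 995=604677 / 4975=121.54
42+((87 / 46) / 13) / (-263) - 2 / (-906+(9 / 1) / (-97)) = 580587568267 / 13822969134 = 42.00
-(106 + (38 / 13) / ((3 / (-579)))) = 5956 / 13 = 458.15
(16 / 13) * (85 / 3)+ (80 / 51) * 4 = 27280 / 663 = 41.15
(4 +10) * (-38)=-532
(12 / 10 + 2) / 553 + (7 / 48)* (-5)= -96007 / 132720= -0.72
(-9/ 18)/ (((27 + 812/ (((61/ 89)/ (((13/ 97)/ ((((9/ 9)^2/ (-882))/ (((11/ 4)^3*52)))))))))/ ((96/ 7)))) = 189344/ 4181827381935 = 0.00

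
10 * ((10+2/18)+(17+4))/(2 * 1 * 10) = 140/9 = 15.56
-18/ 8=-9/ 4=-2.25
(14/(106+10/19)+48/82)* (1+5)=89223/20746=4.30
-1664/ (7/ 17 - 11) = 157.16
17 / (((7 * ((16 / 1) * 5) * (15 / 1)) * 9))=0.00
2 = 2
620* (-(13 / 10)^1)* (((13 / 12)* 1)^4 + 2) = -28223299 / 10368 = -2722.15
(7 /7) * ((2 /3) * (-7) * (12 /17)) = -56 /17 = -3.29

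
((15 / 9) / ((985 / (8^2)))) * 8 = 512 / 591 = 0.87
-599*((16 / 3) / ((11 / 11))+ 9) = -25757 / 3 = -8585.67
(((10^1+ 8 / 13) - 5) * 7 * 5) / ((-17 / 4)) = -10220 / 221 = -46.24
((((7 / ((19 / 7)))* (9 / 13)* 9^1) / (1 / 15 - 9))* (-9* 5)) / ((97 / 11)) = 9.18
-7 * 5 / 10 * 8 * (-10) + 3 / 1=283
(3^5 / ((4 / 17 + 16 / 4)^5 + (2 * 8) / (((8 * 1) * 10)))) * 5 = 8625631275 / 9676008017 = 0.89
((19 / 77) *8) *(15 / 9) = 760 / 231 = 3.29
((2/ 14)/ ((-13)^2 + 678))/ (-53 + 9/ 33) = -1/ 312620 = -0.00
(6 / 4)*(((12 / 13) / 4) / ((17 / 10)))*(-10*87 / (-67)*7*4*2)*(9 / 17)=19731600 / 251719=78.39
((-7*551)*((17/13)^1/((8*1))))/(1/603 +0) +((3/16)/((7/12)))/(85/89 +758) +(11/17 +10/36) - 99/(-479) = -1370079060242274791/3603830767992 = -380172.97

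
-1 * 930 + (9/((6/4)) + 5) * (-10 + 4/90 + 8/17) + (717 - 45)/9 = -734146/765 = -959.67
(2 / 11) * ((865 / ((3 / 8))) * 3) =13840 / 11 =1258.18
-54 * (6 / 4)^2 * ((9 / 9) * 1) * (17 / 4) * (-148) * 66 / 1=5043951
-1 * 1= -1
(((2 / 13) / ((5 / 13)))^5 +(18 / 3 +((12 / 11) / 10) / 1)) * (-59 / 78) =-6205384 / 1340625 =-4.63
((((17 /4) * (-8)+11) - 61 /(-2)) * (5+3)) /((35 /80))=137.14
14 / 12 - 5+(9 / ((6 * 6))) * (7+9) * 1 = 1 / 6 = 0.17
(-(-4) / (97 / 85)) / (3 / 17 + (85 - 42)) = 2890 / 35599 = 0.08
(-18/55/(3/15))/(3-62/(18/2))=162/385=0.42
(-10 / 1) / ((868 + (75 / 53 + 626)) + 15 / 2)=-1060 / 159309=-0.01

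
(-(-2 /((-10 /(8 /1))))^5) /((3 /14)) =-458752 /9375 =-48.93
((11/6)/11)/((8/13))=13/48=0.27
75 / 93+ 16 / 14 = 423 / 217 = 1.95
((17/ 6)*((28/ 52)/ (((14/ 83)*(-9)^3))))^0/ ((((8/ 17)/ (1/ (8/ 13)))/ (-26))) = -2873/ 32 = -89.78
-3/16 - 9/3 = -51/16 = -3.19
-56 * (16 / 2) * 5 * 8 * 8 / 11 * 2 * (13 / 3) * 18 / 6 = -3727360 / 11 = -338850.91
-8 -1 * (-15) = 7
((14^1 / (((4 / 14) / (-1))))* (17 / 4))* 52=-10829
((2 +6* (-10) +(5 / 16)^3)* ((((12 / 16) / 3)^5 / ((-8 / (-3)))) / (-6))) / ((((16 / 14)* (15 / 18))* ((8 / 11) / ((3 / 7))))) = 23506857 / 10737418240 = 0.00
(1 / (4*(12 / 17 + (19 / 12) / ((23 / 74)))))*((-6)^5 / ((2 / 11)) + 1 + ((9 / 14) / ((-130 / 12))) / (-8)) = -182603083569 / 99058960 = -1843.38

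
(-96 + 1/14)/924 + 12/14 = 0.75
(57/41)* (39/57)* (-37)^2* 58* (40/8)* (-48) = -743202720/41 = -18126895.61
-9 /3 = -3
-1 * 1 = -1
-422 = -422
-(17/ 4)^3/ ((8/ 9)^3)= -3581577/ 32768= -109.30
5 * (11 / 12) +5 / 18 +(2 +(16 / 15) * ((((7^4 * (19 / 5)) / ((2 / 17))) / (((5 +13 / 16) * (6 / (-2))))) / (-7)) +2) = 57465643 / 83700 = 686.57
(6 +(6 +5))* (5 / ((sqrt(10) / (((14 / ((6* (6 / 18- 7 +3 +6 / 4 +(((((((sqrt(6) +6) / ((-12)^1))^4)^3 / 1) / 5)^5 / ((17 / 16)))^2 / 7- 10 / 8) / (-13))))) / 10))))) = -8930817765185883952605404711277547895070267661132758621291039984942424813945839590829032390160498788198563667538622024940330637430373116477626590430156593100911039999896058855424* sqrt(10) / 9323381183435812917555092831626709918372023613903745739063696318476395445342764538556114591869032116566728883275953838845425017112919504631919395868342680895892189595943099254285 +916741325880639923869208349023519809061711427185147098852050948883292153140987668813329892884571516706503517443019064755449091832088016587047911292928* sqrt(15) / 9323381183435812917555092831626709918372023613903745739063696318476395445342764538556114591869032116566728883275953838845425017112919504631919395868342680895892189595943099254285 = -3.03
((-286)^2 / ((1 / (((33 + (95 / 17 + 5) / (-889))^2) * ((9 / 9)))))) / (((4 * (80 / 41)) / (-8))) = -208387483728147009 / 2284027690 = -91236846.49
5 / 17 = 0.29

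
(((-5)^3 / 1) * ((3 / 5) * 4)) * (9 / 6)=-450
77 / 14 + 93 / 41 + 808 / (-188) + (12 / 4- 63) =-217865 / 3854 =-56.53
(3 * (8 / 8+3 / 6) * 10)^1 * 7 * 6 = 1890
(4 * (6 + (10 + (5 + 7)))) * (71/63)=1136/9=126.22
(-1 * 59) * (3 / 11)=-177 / 11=-16.09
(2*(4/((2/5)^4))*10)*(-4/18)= -6250/9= -694.44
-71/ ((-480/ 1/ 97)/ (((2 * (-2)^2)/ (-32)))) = -6887/ 1920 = -3.59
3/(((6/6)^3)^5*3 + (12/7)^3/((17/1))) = 5831/6407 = 0.91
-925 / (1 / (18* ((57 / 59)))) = -949050 / 59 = -16085.59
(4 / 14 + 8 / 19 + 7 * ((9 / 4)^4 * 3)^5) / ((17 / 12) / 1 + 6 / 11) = 90765349286771948792770041 / 9468719260499968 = 9585810582.16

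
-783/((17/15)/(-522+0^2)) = 6130890/17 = 360640.59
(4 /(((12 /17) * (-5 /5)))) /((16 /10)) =-85 /24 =-3.54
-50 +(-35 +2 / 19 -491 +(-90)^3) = -13861942 / 19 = -729575.89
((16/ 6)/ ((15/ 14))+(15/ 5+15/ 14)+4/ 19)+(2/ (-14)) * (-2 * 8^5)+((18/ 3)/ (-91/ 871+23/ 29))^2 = 5622178079033/ 595256130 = 9444.97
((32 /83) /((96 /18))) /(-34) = -3 /1411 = -0.00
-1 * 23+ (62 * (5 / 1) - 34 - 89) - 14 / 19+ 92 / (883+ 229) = 862793 / 5282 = 163.35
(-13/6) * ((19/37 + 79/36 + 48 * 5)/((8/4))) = -4202731/15984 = -262.93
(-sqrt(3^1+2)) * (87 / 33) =-29 * sqrt(5) / 11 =-5.90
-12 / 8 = -1.50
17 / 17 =1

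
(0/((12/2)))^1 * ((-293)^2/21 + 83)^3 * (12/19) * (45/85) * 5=0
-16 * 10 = -160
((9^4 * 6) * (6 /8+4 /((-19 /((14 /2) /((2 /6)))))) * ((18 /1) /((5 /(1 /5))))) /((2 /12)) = -296544078 /475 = -624303.32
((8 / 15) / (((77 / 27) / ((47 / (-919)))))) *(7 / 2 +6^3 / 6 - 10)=-99828 / 353815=-0.28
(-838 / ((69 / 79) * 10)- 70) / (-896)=57251 / 309120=0.19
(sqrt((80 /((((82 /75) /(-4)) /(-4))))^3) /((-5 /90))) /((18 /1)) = -1920000*sqrt(1230) /1681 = -40057.71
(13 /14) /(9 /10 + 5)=65 /413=0.16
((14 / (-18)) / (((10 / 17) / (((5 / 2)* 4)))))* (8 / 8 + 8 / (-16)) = -119 / 18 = -6.61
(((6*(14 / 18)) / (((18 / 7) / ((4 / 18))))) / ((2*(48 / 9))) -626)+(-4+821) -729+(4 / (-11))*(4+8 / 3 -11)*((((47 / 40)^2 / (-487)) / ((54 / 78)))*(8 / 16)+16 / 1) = -177993897713 / 347133600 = -512.75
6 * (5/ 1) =30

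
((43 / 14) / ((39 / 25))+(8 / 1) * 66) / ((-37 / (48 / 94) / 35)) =-5787260 / 22607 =-255.99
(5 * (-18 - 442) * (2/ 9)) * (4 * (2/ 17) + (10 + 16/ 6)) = -6714.60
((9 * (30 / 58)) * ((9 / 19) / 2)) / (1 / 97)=117855 / 1102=106.95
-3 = -3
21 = 21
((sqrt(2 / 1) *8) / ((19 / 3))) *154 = 3696 *sqrt(2) / 19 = 275.10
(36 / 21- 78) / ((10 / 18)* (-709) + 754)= -4806 / 22687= -0.21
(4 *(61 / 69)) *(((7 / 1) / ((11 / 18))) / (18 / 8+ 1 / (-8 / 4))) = 5856 / 253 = 23.15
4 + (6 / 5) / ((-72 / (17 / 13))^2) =2920609 / 730080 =4.00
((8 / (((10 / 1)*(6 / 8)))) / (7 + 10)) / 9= 16 / 2295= 0.01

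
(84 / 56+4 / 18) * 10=155 / 9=17.22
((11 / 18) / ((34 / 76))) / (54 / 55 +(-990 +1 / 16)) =-183920 / 133152993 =-0.00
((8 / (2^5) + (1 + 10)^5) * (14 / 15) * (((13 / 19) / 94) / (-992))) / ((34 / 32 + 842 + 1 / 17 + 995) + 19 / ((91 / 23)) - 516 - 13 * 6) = -6045949819 / 6846195251720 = -0.00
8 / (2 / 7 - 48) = -28 / 167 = -0.17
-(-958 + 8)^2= -902500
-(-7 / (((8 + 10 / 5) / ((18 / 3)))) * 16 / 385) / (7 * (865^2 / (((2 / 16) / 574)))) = 3 / 413375606875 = 0.00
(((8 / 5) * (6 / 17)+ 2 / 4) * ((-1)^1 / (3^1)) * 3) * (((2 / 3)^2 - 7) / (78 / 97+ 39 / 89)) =5.62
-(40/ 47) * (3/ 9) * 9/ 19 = -120/ 893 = -0.13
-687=-687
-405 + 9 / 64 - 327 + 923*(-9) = -578487 / 64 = -9038.86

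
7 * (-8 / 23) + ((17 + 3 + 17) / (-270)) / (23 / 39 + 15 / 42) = -1380281 / 535095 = -2.58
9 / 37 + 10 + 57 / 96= 12831 / 1184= 10.84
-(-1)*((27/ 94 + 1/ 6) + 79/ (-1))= -11075/ 141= -78.55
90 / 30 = 3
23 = 23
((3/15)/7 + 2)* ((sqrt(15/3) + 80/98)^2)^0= 2.03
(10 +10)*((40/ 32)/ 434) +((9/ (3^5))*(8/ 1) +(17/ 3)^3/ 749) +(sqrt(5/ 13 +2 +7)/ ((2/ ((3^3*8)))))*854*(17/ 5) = 35635/ 59706 +1567944*sqrt(1586)/ 65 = 960658.55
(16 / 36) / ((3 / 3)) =4 / 9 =0.44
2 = 2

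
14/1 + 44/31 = 478/31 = 15.42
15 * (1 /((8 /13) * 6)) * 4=65 /4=16.25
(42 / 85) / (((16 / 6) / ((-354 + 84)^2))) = 229635 / 17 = 13507.94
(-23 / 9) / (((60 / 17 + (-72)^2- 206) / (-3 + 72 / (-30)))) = 51 / 18410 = 0.00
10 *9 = 90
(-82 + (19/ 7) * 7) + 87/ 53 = -3252/ 53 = -61.36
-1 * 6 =-6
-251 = -251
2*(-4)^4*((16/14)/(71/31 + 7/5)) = 158720/1001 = 158.56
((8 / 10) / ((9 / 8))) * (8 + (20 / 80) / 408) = 13057 / 2295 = 5.69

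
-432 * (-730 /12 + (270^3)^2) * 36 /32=-188286357653970435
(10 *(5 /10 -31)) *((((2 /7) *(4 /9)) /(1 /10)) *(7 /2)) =-12200 /9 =-1355.56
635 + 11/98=62241/98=635.11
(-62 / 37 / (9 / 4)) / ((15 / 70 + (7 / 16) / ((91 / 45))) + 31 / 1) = -361088 / 15239079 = -0.02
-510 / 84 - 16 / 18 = -6.96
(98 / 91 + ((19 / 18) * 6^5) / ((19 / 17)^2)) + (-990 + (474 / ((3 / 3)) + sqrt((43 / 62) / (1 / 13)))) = sqrt(34658) / 62 + 1495838 / 247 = 6059.03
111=111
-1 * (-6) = 6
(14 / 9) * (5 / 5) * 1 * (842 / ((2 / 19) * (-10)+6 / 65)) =-7279090 / 5337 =-1363.89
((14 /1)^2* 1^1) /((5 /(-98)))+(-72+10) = -19518 /5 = -3903.60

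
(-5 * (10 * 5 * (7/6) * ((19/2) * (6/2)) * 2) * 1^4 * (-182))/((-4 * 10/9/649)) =-1767340575/4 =-441835143.75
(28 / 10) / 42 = 1 / 15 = 0.07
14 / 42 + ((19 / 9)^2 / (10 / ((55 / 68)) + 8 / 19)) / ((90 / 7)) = 7021103 / 19478880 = 0.36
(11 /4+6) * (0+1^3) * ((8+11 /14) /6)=205 /16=12.81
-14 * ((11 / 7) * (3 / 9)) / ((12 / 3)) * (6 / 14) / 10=-11 / 140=-0.08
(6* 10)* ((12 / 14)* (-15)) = -771.43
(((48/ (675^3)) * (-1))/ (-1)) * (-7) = -112/ 102515625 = -0.00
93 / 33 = 31 / 11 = 2.82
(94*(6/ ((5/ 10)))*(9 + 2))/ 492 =1034/ 41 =25.22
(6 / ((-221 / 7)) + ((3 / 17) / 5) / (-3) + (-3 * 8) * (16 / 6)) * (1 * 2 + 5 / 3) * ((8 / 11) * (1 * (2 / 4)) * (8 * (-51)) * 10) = 349257.85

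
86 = 86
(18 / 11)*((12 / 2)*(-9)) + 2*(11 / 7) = -6562 / 77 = -85.22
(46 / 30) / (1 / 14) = 322 / 15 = 21.47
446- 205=241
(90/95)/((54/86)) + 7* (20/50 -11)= -20717/285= -72.69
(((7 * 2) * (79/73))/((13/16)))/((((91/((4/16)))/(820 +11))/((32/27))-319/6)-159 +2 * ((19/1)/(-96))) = -78428672/892476611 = -0.09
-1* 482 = -482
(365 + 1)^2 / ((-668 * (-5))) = 33489 / 835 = 40.11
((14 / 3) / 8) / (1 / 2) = 7 / 6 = 1.17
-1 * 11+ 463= 452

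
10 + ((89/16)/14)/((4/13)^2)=50881/3584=14.20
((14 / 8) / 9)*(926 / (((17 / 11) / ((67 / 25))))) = 2388617 / 7650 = 312.24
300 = 300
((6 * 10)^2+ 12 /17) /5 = 61212 /85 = 720.14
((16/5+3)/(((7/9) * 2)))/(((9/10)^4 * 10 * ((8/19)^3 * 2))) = 5315725/1306368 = 4.07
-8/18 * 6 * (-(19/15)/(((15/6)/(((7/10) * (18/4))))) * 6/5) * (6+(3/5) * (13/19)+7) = 214032/3125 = 68.49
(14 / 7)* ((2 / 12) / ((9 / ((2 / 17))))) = 2 / 459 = 0.00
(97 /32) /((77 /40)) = 485 /308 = 1.57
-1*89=-89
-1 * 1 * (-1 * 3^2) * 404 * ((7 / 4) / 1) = 6363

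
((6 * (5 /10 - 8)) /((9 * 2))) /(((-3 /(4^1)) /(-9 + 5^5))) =31160 /3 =10386.67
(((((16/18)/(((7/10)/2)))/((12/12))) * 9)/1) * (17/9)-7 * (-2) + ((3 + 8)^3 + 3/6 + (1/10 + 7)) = 1395.77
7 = 7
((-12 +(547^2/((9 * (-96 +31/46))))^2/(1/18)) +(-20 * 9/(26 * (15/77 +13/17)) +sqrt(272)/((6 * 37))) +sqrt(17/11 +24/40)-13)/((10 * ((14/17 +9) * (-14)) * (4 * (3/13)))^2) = 48841 * sqrt(17)/4368622204800 +48841 * sqrt(6490)/4329265248000 +11620712719995443424191/8554465011204846720000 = 1.36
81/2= 40.50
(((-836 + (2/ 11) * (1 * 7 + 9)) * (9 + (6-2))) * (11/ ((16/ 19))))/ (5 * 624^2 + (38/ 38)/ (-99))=-709137/ 9759044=-0.07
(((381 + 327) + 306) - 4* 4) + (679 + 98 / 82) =1678.20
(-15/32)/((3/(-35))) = 5.47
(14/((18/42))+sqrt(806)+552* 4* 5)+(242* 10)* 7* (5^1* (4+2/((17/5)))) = sqrt(806)+20384506/51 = 399724.59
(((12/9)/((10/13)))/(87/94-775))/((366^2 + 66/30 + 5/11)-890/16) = -215072/12861005703237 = -0.00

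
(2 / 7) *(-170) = -340 / 7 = -48.57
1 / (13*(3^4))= 1 / 1053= 0.00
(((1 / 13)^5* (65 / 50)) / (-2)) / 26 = -0.00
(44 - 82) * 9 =-342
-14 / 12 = -7 / 6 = -1.17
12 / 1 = 12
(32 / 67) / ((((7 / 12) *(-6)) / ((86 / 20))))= -1376 / 2345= -0.59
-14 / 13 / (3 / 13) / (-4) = 1.17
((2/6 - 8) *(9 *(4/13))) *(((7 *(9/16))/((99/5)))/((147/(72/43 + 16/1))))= -0.51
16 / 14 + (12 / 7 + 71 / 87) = 2237 / 609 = 3.67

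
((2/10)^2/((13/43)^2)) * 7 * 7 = 90601/4225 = 21.44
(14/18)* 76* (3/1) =532/3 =177.33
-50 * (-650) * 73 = 2372500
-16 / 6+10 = 22 / 3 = 7.33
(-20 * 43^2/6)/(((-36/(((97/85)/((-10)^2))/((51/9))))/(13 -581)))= -12734063/65025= -195.83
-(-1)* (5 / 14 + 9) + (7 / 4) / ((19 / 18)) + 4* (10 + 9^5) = 31420853 / 133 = 236247.02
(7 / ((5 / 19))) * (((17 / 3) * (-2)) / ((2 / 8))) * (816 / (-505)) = 4919936 / 2525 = 1948.49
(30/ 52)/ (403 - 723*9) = -15/ 158704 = -0.00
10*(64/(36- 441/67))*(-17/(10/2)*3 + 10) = -8576/1971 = -4.35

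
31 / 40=0.78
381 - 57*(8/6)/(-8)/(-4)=3029/8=378.62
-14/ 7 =-2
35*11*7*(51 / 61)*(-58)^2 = 462364980 / 61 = 7579753.77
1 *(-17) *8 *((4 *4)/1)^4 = -8912896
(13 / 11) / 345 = 13 / 3795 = 0.00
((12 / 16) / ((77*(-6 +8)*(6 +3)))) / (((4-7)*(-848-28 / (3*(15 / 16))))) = 5 / 23782528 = 0.00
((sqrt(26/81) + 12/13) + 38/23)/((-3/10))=-7700/897 - 10 *sqrt(26)/27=-10.47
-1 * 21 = -21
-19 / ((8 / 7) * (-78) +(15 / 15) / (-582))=0.21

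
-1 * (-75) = 75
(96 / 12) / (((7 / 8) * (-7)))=-64 / 49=-1.31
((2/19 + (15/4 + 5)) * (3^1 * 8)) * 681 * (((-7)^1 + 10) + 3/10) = 45372987/95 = 477610.39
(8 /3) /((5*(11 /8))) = 64 /165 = 0.39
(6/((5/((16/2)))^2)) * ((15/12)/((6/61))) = 976/5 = 195.20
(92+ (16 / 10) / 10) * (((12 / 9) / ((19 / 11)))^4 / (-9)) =-959512576 / 263900025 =-3.64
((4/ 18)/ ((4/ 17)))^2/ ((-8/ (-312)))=3757/ 108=34.79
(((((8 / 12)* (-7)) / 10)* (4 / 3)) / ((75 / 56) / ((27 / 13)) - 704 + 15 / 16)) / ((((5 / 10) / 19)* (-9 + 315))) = 59584 / 541648305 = 0.00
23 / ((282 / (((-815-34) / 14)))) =-6509 / 1316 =-4.95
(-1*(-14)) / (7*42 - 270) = 7 / 12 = 0.58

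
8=8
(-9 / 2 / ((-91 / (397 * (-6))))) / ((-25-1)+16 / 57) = 610983 / 133406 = 4.58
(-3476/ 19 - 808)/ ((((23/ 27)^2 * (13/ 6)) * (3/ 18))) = -494122032/ 130663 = -3781.65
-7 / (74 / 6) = -0.57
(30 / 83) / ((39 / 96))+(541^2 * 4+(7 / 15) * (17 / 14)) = 37896383023 / 32370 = 1170725.46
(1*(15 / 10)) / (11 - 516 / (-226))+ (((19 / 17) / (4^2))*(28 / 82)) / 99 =93767701 / 828588024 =0.11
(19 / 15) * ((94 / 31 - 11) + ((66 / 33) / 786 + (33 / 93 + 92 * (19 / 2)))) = 40109855 / 36549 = 1097.43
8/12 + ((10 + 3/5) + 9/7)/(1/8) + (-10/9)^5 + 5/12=781016053/8266860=94.48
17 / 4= 4.25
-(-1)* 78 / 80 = 39 / 40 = 0.98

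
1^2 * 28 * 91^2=231868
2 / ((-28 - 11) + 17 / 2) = -4 / 61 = -0.07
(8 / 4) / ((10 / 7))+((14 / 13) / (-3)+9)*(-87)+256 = -32134 / 65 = -494.37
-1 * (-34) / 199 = 34 / 199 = 0.17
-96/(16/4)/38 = -12/19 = -0.63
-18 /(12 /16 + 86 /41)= -2952 /467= -6.32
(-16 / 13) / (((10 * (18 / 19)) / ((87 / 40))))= -551 / 1950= -0.28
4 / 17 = 0.24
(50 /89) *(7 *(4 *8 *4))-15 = 43465 /89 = 488.37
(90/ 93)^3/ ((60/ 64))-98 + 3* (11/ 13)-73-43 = -81521059/ 387283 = -210.49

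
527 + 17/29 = 15300/29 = 527.59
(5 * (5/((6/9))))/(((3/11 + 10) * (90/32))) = 440/339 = 1.30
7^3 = 343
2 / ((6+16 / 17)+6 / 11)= 187 / 700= 0.27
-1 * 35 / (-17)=35 / 17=2.06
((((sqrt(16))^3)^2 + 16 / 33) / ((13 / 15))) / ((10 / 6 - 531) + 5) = -2027760 / 224939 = -9.01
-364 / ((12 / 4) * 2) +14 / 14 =-179 / 3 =-59.67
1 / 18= 0.06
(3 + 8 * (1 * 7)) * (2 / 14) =59 / 7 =8.43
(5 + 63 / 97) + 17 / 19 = 12061 / 1843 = 6.54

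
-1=-1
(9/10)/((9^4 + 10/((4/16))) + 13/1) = 9/66140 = 0.00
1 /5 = 0.20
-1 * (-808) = 808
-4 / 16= -1 / 4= -0.25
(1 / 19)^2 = 0.00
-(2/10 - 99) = 494/5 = 98.80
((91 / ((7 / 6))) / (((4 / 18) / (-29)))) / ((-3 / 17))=57681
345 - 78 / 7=2337 / 7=333.86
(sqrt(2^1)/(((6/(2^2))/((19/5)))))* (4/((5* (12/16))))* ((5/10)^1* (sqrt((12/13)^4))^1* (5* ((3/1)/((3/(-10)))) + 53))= 14592* sqrt(2)/4225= 4.88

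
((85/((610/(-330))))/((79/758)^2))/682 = -73256910/11801731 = -6.21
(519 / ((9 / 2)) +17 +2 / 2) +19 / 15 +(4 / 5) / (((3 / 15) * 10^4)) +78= 531501 / 2500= 212.60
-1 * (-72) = 72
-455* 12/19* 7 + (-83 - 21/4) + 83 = -153279/76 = -2016.83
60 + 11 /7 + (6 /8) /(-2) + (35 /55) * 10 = 41617 /616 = 67.56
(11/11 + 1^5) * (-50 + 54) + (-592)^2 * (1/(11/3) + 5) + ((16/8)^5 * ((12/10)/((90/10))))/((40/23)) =1524527024/825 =1847911.54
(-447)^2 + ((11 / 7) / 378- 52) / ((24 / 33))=199737.51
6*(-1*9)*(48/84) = -216/7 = -30.86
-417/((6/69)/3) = -28773/2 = -14386.50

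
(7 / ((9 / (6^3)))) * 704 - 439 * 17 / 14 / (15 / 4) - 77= 12395549 / 105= 118052.85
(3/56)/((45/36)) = 3/70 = 0.04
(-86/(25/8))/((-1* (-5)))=-688/125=-5.50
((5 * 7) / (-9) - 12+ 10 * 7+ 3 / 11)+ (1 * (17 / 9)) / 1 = 619 / 11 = 56.27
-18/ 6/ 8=-3/ 8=-0.38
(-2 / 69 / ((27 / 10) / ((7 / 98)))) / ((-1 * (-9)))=-10 / 117369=-0.00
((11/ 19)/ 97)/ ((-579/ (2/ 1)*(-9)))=22/ 9603873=0.00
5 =5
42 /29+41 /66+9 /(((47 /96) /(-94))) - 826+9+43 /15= -24308411 /9570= -2540.06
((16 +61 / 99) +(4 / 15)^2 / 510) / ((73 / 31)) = 325095853 / 46072125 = 7.06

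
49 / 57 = 0.86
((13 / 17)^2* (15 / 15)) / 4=169 / 1156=0.15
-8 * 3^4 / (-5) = 648 / 5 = 129.60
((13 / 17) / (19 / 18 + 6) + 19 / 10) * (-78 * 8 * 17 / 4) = -3382158 / 635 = -5326.23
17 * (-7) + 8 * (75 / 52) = -1397 / 13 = -107.46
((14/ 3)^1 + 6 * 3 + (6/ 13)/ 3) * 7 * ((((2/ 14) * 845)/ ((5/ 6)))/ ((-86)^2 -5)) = 23140/ 7391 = 3.13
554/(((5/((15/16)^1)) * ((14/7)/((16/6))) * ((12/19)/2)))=5263/12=438.58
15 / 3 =5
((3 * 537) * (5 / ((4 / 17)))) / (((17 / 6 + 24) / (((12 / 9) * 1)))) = 273870 / 161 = 1701.06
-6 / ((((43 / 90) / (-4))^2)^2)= -100776960000 / 3418801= -29477.28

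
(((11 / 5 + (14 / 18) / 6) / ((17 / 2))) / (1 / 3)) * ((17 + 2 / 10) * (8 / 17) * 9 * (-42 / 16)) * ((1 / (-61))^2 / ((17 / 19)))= -1269618 / 26884225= -0.05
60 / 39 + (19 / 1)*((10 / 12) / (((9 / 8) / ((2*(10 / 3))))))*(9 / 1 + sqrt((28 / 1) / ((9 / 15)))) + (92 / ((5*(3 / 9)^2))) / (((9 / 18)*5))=15200*sqrt(105) / 243 + 2668252 / 2925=1553.18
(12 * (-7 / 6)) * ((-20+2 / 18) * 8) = 2227.56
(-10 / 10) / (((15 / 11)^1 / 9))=-33 / 5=-6.60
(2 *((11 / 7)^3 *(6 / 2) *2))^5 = 1039433016492035269632 / 4747561509943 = 218940400.10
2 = 2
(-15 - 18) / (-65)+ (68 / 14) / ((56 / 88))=8.14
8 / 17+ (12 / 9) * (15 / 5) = 76 / 17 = 4.47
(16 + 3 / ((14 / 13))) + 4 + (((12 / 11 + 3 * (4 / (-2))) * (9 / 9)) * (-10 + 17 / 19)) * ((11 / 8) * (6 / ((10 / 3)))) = 354883 / 2660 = 133.41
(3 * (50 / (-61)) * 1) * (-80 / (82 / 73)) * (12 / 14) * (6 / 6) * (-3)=-7884000 / 17507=-450.33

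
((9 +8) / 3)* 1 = 17 / 3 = 5.67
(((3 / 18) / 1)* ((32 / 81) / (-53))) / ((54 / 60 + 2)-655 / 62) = 620 / 3825063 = 0.00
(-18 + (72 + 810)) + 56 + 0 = 920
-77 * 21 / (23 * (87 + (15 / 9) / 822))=-3987522 / 4934581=-0.81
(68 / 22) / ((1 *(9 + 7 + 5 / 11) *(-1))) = -0.19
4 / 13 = 0.31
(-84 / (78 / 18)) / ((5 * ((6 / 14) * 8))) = -147 / 130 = -1.13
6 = 6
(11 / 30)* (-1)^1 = -11 / 30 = -0.37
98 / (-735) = -2 / 15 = -0.13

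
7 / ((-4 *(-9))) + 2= 79 / 36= 2.19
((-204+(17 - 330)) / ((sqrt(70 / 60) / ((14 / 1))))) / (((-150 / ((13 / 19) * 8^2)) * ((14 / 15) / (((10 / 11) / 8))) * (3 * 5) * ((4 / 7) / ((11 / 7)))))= 13442 * sqrt(42) / 1995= 43.67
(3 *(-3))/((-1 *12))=3/4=0.75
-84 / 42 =-2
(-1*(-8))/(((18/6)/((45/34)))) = 60/17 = 3.53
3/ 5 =0.60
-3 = -3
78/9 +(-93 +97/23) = -5528/69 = -80.12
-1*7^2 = -49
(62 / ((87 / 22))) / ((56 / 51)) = 5797 / 406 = 14.28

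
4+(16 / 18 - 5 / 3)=29 / 9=3.22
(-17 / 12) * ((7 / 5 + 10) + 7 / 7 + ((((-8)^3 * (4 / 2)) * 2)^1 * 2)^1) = 57851 / 10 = 5785.10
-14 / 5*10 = -28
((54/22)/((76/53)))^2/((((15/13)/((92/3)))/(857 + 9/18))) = 23334691653/349448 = 66775.86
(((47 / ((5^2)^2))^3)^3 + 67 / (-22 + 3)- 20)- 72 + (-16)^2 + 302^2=25261033442802748485921615905698 / 276486389338970184326171875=91364.47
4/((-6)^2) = 1/9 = 0.11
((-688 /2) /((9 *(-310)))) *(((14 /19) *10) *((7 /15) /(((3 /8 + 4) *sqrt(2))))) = 19264 *sqrt(2) /397575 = 0.07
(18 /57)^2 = 36 /361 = 0.10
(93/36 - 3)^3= -125/1728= -0.07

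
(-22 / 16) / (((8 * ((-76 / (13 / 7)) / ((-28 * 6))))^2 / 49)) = -819819 / 46208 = -17.74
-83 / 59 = -1.41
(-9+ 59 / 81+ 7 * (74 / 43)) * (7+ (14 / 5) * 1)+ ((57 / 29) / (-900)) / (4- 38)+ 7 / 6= 13105332599 / 343423800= 38.16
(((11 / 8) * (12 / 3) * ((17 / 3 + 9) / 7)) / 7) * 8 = 1936 / 147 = 13.17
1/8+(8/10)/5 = 57/200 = 0.28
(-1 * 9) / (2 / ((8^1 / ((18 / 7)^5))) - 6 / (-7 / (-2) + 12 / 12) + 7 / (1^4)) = -453789 / 1702895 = -0.27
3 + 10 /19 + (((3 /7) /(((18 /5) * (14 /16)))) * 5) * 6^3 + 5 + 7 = 162.47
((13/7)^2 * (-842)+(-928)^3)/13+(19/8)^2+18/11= -27568567143433/448448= -61475504.73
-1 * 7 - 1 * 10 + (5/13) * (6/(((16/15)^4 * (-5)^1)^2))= -473056151833/27917287424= -16.94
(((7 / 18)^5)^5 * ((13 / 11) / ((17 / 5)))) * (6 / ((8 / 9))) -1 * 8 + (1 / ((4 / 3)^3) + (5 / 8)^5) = -4993581428531018923926030166831225 / 667345077399460824949949340844032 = -7.48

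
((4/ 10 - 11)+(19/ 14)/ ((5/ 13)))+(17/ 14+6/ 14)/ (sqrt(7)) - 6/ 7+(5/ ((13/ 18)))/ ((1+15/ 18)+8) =-77577/ 10738+23 *sqrt(7)/ 98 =-6.60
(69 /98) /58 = 69 /5684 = 0.01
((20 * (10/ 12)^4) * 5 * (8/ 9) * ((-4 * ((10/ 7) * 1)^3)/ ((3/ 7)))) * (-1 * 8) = 1000000000/ 107163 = 9331.58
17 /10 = 1.70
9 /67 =0.13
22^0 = 1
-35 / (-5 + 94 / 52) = 910 / 83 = 10.96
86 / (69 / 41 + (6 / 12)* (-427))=-7052 / 17369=-0.41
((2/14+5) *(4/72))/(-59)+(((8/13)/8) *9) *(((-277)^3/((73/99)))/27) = -739072.49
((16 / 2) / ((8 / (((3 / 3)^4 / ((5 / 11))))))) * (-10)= -22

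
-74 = -74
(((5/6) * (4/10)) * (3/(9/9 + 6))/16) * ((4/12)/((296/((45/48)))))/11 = 5/5834752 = 0.00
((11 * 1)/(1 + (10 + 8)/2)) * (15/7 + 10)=187/14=13.36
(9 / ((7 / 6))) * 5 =270 / 7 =38.57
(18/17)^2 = 324/289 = 1.12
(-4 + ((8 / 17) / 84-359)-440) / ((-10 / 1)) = 286669 / 3570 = 80.30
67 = 67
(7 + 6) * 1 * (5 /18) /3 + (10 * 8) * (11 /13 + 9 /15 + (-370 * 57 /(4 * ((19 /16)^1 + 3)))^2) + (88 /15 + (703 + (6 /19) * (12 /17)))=645469307844633449 /5089313970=126828352.83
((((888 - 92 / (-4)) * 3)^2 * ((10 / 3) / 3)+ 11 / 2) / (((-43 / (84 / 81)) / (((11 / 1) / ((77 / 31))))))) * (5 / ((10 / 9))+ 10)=-14921989469 / 1161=-12852704.11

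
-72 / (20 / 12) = -216 / 5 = -43.20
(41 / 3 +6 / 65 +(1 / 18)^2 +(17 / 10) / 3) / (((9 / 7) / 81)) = 2112341 / 2340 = 902.71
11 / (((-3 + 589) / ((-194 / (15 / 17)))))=-18139 / 4395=-4.13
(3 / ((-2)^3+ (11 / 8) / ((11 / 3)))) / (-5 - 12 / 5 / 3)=120 / 1769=0.07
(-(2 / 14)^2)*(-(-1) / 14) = -0.00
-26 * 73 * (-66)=125268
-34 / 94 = -17 / 47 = -0.36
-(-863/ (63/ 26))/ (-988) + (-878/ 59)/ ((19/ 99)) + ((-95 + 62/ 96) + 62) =-124583885/ 1129968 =-110.25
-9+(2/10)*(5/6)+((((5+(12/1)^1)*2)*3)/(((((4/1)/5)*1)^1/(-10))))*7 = -53603/6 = -8933.83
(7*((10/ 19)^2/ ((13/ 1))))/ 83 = 700/ 389519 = 0.00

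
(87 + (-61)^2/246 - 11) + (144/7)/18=158887/1722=92.27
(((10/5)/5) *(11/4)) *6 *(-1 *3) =-99/5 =-19.80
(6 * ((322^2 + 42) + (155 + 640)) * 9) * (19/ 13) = 107238546/ 13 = 8249118.92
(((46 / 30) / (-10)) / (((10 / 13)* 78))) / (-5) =23 / 45000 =0.00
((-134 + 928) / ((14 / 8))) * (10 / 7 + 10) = 254080 / 49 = 5185.31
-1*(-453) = 453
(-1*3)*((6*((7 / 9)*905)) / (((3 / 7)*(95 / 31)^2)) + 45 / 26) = -443932693 / 140790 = -3153.16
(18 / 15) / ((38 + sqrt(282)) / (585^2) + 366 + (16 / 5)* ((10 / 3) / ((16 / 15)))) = 26421817463730 / 8278838583491381 - 205335* sqrt(282) / 8278838583491381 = 0.00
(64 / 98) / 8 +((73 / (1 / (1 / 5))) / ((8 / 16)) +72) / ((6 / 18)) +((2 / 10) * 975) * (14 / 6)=758.68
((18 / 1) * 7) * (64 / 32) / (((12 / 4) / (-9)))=-756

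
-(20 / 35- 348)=2432 / 7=347.43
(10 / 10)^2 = 1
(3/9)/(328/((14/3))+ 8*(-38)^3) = -7/9217020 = -0.00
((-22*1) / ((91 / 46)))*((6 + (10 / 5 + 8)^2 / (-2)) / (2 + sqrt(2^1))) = 44528 / 91 - 22264*sqrt(2) / 91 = 143.32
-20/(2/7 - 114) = 35/199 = 0.18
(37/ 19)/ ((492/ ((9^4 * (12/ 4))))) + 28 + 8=354933/ 3116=113.91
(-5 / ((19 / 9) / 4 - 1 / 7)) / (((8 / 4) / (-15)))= 9450 / 97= 97.42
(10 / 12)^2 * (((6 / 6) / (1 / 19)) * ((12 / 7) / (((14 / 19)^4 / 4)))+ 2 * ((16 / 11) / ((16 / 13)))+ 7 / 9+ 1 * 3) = 18640501475 / 59900148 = 311.19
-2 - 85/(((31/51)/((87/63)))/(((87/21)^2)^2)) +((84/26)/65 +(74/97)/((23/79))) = -55873901814638381/982218643315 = -56885.40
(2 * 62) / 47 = 124 / 47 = 2.64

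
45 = 45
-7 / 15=-0.47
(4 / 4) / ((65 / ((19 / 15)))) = 19 / 975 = 0.02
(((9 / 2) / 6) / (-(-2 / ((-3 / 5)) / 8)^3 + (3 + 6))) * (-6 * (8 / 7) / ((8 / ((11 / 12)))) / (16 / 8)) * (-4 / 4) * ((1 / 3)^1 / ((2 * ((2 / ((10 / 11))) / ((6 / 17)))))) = 1620 / 1835813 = 0.00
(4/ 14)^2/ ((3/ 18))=24/ 49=0.49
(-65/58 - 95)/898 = -5575/52084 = -0.11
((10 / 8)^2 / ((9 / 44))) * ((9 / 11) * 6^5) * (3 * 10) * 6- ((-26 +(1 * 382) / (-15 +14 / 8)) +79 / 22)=10200227745 / 1166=8748051.24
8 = 8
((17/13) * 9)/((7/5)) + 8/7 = 869/91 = 9.55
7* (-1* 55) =-385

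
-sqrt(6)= -2.45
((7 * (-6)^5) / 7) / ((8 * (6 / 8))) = -1296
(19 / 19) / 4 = 1 / 4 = 0.25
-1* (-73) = 73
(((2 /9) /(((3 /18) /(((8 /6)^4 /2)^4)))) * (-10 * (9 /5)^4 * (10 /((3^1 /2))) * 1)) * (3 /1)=-8589934592 /492075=-17456.56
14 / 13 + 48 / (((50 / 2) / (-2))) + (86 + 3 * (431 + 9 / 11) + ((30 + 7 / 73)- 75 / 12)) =1464108749 / 1043900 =1402.54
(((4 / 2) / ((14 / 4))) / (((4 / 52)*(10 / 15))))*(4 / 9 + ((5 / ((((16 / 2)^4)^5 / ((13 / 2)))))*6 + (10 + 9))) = 2622896422980576893215 / 12105675798371893248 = 216.67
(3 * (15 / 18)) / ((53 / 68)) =170 / 53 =3.21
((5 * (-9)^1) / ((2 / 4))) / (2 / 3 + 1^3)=-54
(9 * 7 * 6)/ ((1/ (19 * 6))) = 43092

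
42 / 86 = 21 / 43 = 0.49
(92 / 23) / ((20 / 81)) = 81 / 5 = 16.20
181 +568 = 749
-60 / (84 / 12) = -60 / 7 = -8.57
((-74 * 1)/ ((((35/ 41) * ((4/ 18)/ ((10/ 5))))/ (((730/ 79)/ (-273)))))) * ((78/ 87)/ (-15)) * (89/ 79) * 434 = -4888550704/ 6334615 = -771.72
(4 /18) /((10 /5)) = 1 /9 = 0.11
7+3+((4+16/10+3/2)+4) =211/10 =21.10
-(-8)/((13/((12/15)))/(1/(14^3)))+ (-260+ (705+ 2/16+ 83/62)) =2468570277/5529160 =446.46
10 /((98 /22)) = 110 /49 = 2.24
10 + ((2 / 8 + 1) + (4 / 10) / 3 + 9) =1223 / 60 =20.38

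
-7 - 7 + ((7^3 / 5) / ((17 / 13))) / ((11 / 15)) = 10759 / 187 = 57.53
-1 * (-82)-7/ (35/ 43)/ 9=3647/ 45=81.04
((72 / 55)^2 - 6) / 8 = -6483 / 12100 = -0.54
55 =55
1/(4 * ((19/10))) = 5/38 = 0.13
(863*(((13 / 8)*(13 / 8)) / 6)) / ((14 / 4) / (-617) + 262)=89987599 / 62073792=1.45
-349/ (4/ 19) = -6631/ 4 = -1657.75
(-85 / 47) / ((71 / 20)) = -1700 / 3337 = -0.51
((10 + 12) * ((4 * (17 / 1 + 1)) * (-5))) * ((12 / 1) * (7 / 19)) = -665280 / 19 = -35014.74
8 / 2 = 4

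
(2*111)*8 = 1776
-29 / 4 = -7.25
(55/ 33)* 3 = 5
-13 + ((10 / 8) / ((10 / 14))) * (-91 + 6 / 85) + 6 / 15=-58387 / 340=-171.73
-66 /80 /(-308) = 3 /1120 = 0.00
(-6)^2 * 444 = 15984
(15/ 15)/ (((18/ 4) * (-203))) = -2/ 1827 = -0.00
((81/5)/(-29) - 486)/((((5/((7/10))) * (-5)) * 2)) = 493857/72500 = 6.81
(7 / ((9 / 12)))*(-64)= -1792 / 3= -597.33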